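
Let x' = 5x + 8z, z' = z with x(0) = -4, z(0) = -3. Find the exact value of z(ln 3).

A = [[5,8],[0,1]]; eigenvalues λ = 5, 1.
Eigenvectors: (-1,0) for λ=5, (-2,1) for λ=1.
From the initial condition, c_1 = 10, c_2 = -3.
z(ln 3) = (10)(3^5)(0) + (-3)(3^1)(1) = -9.

-9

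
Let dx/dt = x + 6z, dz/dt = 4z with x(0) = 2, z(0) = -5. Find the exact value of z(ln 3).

-405

A = [[1,6],[0,4]]; eigenvalues λ = 1, 4.
Eigenvectors: (-1,0) for λ=1, (2,1) for λ=4.
From the initial condition, c_1 = -12, c_2 = -5.
z(ln 3) = (-12)(3^1)(0) + (-5)(3^4)(1) = -405.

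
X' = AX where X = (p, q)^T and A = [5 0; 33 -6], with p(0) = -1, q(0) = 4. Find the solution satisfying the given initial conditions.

Coefficient matrix A = [[5, 0], [33, -6]].
Characteristic polynomial det(A - λI) = λ^2 + λ - 30 = 0.
Eigenvalues λ = 5, -6.
For λ=5: (A-λI) row 2 is [33, -11], so an eigenvector is (-1, -3).
For λ=-6: (A-λI) row 1 is [11, 0], so an eigenvector is (0, -1).
General solution: c_1e^(5t)(-1,-3) + c_2e^(-6t)(0,-1).
Applying p(0)=-1, q(0)=4 gives c_1=1, c_2=-7.

p(t) = -e^(5t), q(t) = -3e^(5t) + 7e^(-6t)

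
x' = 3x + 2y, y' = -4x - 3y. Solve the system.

Coefficient matrix A = [[3, 2], [-4, -3]].
Characteristic polynomial det(A - λI) = λ^2 - 1 = 0.
Eigenvalues λ = 1, -1.
For λ=1: (A-λI) row 1 is [2, 2], so an eigenvector is (-1, 1).
For λ=-1: (A-λI) row 1 is [4, 2], so an eigenvector is (-1, 2).
General solution: c_1e^(t)(-1,1) + c_2e^(-t)(-1,2).

x(t) = -c_1e^(t) - c_2e^(-t), y(t) = c_1e^(t) + 2c_2e^(-t)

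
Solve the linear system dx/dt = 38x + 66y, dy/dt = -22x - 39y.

x(t) = -3K_1e^(-6t) + 2K_2e^(5t), y(t) = 2K_1e^(-6t) - K_2e^(5t)

Coefficient matrix A = [[38, 66], [-22, -39]].
Characteristic polynomial det(A - λI) = λ^2 + λ - 30 = 0.
Eigenvalues λ = -6, 5.
For λ=-6: (A-λI) row 1 is [44, 66], so an eigenvector is (-3, 2).
For λ=5: (A-λI) row 1 is [33, 66], so an eigenvector is (2, -1).
General solution: K_1e^(-6t)(-3,2) + K_2e^(5t)(2,-1).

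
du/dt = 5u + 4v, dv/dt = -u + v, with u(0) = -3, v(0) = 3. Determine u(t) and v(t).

Coefficient matrix A = [[5, 4], [-1, 1]].
Characteristic polynomial det(A - λI) = λ^2 - 6λ + 9 = 0.
Single eigenvalue λ = 3 with algebraic multiplicity 2.
Eigenvector v = (2,-1); generalized eigenvector w with (A-λI)w=v is (1,0).
General solution: e^(3t)[C_1·v + C_2·(t·v + w)].
Applying u(0)=-3, v(0)=3 gives C_1=-3, C_2=3.

u(t) = 6te^(3t) - 3e^(3t), v(t) = -3te^(3t) + 3e^(3t)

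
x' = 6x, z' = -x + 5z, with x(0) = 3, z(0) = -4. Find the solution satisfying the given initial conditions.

Coefficient matrix A = [[6, 0], [-1, 5]].
Characteristic polynomial det(A - λI) = λ^2 - 11λ + 30 = 0.
Eigenvalues λ = 6, 5.
For λ=6: (A-λI) row 2 is [-1, -1], so an eigenvector is (-1, 1).
For λ=5: (A-λI) row 1 is [1, 0], so an eigenvector is (0, -1).
General solution: C_1e^(6t)(-1,1) + C_2e^(5t)(0,-1).
Applying x(0)=3, z(0)=-4 gives C_1=-3, C_2=1.

x(t) = 3e^(6t), z(t) = -3e^(6t) - e^(5t)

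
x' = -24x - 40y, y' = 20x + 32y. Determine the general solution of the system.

Coefficient matrix A = [[-24, -40], [20, 32]].
Characteristic polynomial det(A - λI) = λ^2 - 8λ + 32 = 0.
Eigenvalues λ = 4 ± 4i (complex conjugate pair).
For λ=4+4i: an eigenvector is (-1,1) - i(-3,2) = (-1 + 3i, 1 - 2i).
A real fundamental pair from Re and Im of e^((4+4i)t)v: X_1 = e^(4t)(cos(4t)·(-1,1) + sin(4t)·(-3,2)), X_2 = e^(4t)(sin(4t)·(-1,1) - cos(4t)·(-3,2)).
General solution: c_1X_1 + c_2X_2.

x(t) = -3c_1e^(4t)sin(4t) - c_1e^(4t)cos(4t) - c_2e^(4t)sin(4t) + 3c_2e^(4t)cos(4t), y(t) = 2c_1e^(4t)sin(4t) + c_1e^(4t)cos(4t) + c_2e^(4t)sin(4t) - 2c_2e^(4t)cos(4t)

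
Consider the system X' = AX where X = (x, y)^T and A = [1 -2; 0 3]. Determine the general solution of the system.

x(t) = -c_1e^(3t) + c_2e^(t), y(t) = c_1e^(3t)

Coefficient matrix A = [[1, -2], [0, 3]].
Characteristic polynomial det(A - λI) = λ^2 - 4λ + 3 = 0.
Eigenvalues λ = 3, 1.
For λ=3: (A-λI) row 1 is [-2, -2], so an eigenvector is (-1, 1).
For λ=1: (A-λI) row 1 is [0, -2], so an eigenvector is (1, 0).
General solution: c_1e^(3t)(-1,1) + c_2e^(t)(1,0).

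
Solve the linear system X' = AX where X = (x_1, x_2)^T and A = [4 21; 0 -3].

x_1(t) = -C_1e^(4t) + 3C_2e^(-3t), x_2(t) = -C_2e^(-3t)

Coefficient matrix A = [[4, 21], [0, -3]].
Characteristic polynomial det(A - λI) = λ^2 - λ - 12 = 0.
Eigenvalues λ = 4, -3.
For λ=4: (A-λI) row 1 is [0, 21], so an eigenvector is (-1, 0).
For λ=-3: (A-λI) row 1 is [7, 21], so an eigenvector is (3, -1).
General solution: C_1e^(4t)(-1,0) + C_2e^(-3t)(3,-1).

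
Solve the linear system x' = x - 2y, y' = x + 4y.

x(t) = -c_1e^(3t) + 2c_2e^(2t), y(t) = c_1e^(3t) - c_2e^(2t)

Coefficient matrix A = [[1, -2], [1, 4]].
Characteristic polynomial det(A - λI) = λ^2 - 5λ + 6 = 0.
Eigenvalues λ = 3, 2.
For λ=3: (A-λI) row 1 is [-2, -2], so an eigenvector is (-1, 1).
For λ=2: (A-λI) row 1 is [-1, -2], so an eigenvector is (2, -1).
General solution: c_1e^(3t)(-1,1) + c_2e^(2t)(2,-1).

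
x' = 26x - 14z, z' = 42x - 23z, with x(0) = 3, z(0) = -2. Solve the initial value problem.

x(t) = 16e^(5t) - 13e^(-2t), z(t) = 24e^(5t) - 26e^(-2t)

Coefficient matrix A = [[26, -14], [42, -23]].
Characteristic polynomial det(A - λI) = λ^2 - 3λ - 10 = 0.
Eigenvalues λ = -2, 5.
For λ=-2: (A-λI) row 1 is [28, -14], so an eigenvector is (-1, -2).
For λ=5: (A-λI) row 1 is [21, -14], so an eigenvector is (-2, -3).
General solution: c_1e^(-2t)(-1,-2) + c_2e^(5t)(-2,-3).
Applying x(0)=3, z(0)=-2 gives c_1=13, c_2=-8.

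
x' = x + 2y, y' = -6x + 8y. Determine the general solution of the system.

Coefficient matrix A = [[1, 2], [-6, 8]].
Characteristic polynomial det(A - λI) = λ^2 - 9λ + 20 = 0.
Eigenvalues λ = 4, 5.
For λ=4: (A-λI) row 1 is [-3, 2], so an eigenvector is (2, 3).
For λ=5: (A-λI) row 1 is [-4, 2], so an eigenvector is (-1, -2).
General solution: C_1e^(4t)(2,3) + C_2e^(5t)(-1,-2).

x(t) = 2C_1e^(4t) - C_2e^(5t), y(t) = 3C_1e^(4t) - 2C_2e^(5t)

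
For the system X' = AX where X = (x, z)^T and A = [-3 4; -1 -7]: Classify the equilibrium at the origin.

A = [[-3,4],[-1,-7]]; det(A-λI) = λ^2 + 10λ + 25.
repeated λ = -5 with a single eigenvector.

stable improper node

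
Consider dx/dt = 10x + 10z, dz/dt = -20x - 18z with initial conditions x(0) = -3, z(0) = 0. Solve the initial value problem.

Coefficient matrix A = [[10, 10], [-20, -18]].
Characteristic polynomial det(A - λI) = λ^2 + 8λ + 20 = 0.
Eigenvalues λ = -4 ± 2i (complex conjugate pair).
For λ=-4+2i: an eigenvector is (-1,1) - i(-2,3) = (-1 + 2i, 1 - 3i).
A real fundamental pair from Re and Im of e^((-4+2i)t)v: X_1 = e^(-4t)(cos(2t)·(-1,1) + sin(2t)·(-2,3)), X_2 = e^(-4t)(sin(2t)·(-1,1) - cos(2t)·(-2,3)).
General solution: c_1X_1 + c_2X_2.
Applying x(0)=-3, z(0)=0 gives c_1=9, c_2=3.

x(t) = -21e^(-4t)sin(2t) - 3e^(-4t)cos(2t), z(t) = 30e^(-4t)sin(2t)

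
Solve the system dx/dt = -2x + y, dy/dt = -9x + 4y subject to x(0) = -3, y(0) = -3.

Coefficient matrix A = [[-2, 1], [-9, 4]].
Characteristic polynomial det(A - λI) = λ^2 - 2λ + 1 = 0.
Single eigenvalue λ = 1 with algebraic multiplicity 2.
Eigenvector v = (1,3); generalized eigenvector w with (A-λI)w=v is (-1,-2).
General solution: e^(t)[K_1·v + K_2·(t·v + w)].
Applying x(0)=-3, y(0)=-3 gives K_1=3, K_2=6.

x(t) = 6te^(t) - 3e^(t), y(t) = 18te^(t) - 3e^(t)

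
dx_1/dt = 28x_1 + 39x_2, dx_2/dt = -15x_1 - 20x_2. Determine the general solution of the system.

Coefficient matrix A = [[28, 39], [-15, -20]].
Characteristic polynomial det(A - λI) = λ^2 - 8λ + 25 = 0.
Eigenvalues λ = 4 ± 3i (complex conjugate pair).
For λ=4+3i: an eigenvector is (2,-1) - i(3,-2) = (2 - 3i, -1 + 2i).
A real fundamental pair from Re and Im of e^((4+3i)t)v: X_1 = e^(4t)(cos(3t)·(2,-1) + sin(3t)·(3,-2)), X_2 = e^(4t)(sin(3t)·(2,-1) - cos(3t)·(3,-2)).
General solution: C_1X_1 + C_2X_2.

x_1(t) = 3C_1e^(4t)sin(3t) + 2C_1e^(4t)cos(3t) + 2C_2e^(4t)sin(3t) - 3C_2e^(4t)cos(3t), x_2(t) = -2C_1e^(4t)sin(3t) - C_1e^(4t)cos(3t) - C_2e^(4t)sin(3t) + 2C_2e^(4t)cos(3t)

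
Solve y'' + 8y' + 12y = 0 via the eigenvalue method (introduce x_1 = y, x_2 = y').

y(t) = c_1e^(-6t) + c_2e^(-2t)

Let x_1 = y, x_2 = y'. Then x_1' = x_2 and x_2' = -12x_1 - 8x_2.
A = [[0,1],[-12,-8]]; det(A-λI) = λ^2 + 8λ + 12.
Eigenvalues λ = -6, -2 with eigenvectors (1,-6), (1,-2).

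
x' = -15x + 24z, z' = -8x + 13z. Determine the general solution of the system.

x(t) = -3c_1e^(t) - 2c_2e^(-3t), z(t) = -2c_1e^(t) - c_2e^(-3t)

Coefficient matrix A = [[-15, 24], [-8, 13]].
Characteristic polynomial det(A - λI) = λ^2 + 2λ - 3 = 0.
Eigenvalues λ = 1, -3.
For λ=1: (A-λI) row 1 is [-16, 24], so an eigenvector is (-3, -2).
For λ=-3: (A-λI) row 1 is [-12, 24], so an eigenvector is (-2, -1).
General solution: c_1e^(t)(-3,-2) + c_2e^(-3t)(-2,-1).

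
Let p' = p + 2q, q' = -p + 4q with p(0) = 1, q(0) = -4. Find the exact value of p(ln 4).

-416

A = [[1,2],[-1,4]]; eigenvalues λ = 2, 3.
Eigenvectors: (-2,-1) for λ=2, (1,1) for λ=3.
From the initial condition, c_1 = -5, c_2 = -9.
p(ln 4) = (-5)(4^2)(-2) + (-9)(4^3)(1) = -416.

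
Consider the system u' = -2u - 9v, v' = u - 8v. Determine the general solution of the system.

Coefficient matrix A = [[-2, -9], [1, -8]].
Characteristic polynomial det(A - λI) = λ^2 + 10λ + 25 = 0.
Single eigenvalue λ = -5 with algebraic multiplicity 2.
Eigenvector v = (-3,-1); generalized eigenvector w with (A-λI)w=v is (2,1).
General solution: e^(-5t)[C_1·v + C_2·(t·v + w)].

u(t) = -3C_1e^(-5t) - 3C_2te^(-5t) + 2C_2e^(-5t), v(t) = -C_1e^(-5t) - C_2te^(-5t) + C_2e^(-5t)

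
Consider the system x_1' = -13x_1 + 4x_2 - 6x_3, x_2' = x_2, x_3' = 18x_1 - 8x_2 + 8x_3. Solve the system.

Coefficient matrix A = [[-13, 4, -6], [0, 1, 0], [18, -8, 8]].
det(A - λI) = 0 gives eigenvalues λ = -4, 1, -1.
For λ=-4: eigenvector (2,0,-3).
For λ=1: eigenvector (2,1,-4).
For λ=-1: eigenvector (1,0,-2).
General solution: K_1e^(-4t)(2,0,-3) + K_2e^(t)(2,1,-4) + K_3e^(-t)(1,0,-2).

x_1(t) = 2K_1e^(-4t) + 2K_2e^(t) + K_3e^(-t), x_2(t) = K_2e^(t), x_3(t) = -3K_1e^(-4t) - 4K_2e^(t) - 2K_3e^(-t)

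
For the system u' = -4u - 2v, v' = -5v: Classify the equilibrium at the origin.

stable node

A = [[-4,-2],[0,-5]]; det(A-λI) = λ^2 + 9λ + 20.
λ = -4, -5: both negative.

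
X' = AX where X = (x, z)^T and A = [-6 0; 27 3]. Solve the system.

x(t) = -K_2e^(-6t), z(t) = K_1e^(3t) + 3K_2e^(-6t)

Coefficient matrix A = [[-6, 0], [27, 3]].
Characteristic polynomial det(A - λI) = λ^2 + 3λ - 18 = 0.
Eigenvalues λ = 3, -6.
For λ=3: (A-λI) row 1 is [-9, 0], so an eigenvector is (0, 1).
For λ=-6: (A-λI) row 2 is [27, 9], so an eigenvector is (-1, 3).
General solution: K_1e^(3t)(0,1) + K_2e^(-6t)(-1,3).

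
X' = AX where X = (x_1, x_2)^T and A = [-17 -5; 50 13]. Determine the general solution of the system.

Coefficient matrix A = [[-17, -5], [50, 13]].
Characteristic polynomial det(A - λI) = λ^2 + 4λ + 29 = 0.
Eigenvalues λ = -2 ± 5i (complex conjugate pair).
For λ=-2+5i: an eigenvector is (0,1) - i(-1,3) = (0 + i, 1 - 3i).
A real fundamental pair from Re and Im of e^((-2+5i)t)v: X_1 = e^(-2t)(cos(5t)·(0,1) + sin(5t)·(-1,3)), X_2 = e^(-2t)(sin(5t)·(0,1) - cos(5t)·(-1,3)).
General solution: K_1X_1 + K_2X_2.

x_1(t) = -K_1e^(-2t)sin(5t) + K_2e^(-2t)cos(5t), x_2(t) = 3K_1e^(-2t)sin(5t) + K_1e^(-2t)cos(5t) + K_2e^(-2t)sin(5t) - 3K_2e^(-2t)cos(5t)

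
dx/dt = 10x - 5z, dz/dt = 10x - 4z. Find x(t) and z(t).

x(t) = -c_1e^(3t)sin(t) + 2c_1e^(3t)cos(t) + 2c_2e^(3t)sin(t) + c_2e^(3t)cos(t), z(t) = -c_1e^(3t)sin(t) + 3c_1e^(3t)cos(t) + 3c_2e^(3t)sin(t) + c_2e^(3t)cos(t)

Coefficient matrix A = [[10, -5], [10, -4]].
Characteristic polynomial det(A - λI) = λ^2 - 6λ + 10 = 0.
Eigenvalues λ = 3 ± i (complex conjugate pair).
For λ=3+i: an eigenvector is (2,3) - i(-1,-1) = (2 + i, 3 + i).
A real fundamental pair from Re and Im of e^((3+i)t)v: X_1 = e^(3t)(cos(t)·(2,3) + sin(t)·(-1,-1)), X_2 = e^(3t)(sin(t)·(2,3) - cos(t)·(-1,-1)).
General solution: c_1X_1 + c_2X_2.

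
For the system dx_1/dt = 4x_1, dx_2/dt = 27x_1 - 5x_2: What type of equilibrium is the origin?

saddle

A = [[4,0],[27,-5]]; det(A-λI) = λ^2 + λ - 20.
λ = 4, -5: opposite signs.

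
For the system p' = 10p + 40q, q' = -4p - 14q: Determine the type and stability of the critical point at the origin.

A = [[10,40],[-4,-14]]; det(A-λI) = λ^2 + 4λ + 20.
λ = -2 ± 4i: negative real part.

stable spiral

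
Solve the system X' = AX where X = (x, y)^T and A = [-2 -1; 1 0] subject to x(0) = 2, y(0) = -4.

x(t) = 2te^(-t) + 2e^(-t), y(t) = -2te^(-t) - 4e^(-t)

Coefficient matrix A = [[-2, -1], [1, 0]].
Characteristic polynomial det(A - λI) = λ^2 + 2λ + 1 = 0.
Single eigenvalue λ = -1 with algebraic multiplicity 2.
Eigenvector v = (1,-1); generalized eigenvector w with (A-λI)w=v is (2,-3).
General solution: e^(-t)[c_1·v + c_2·(t·v + w)].
Applying x(0)=2, y(0)=-4 gives c_1=-2, c_2=2.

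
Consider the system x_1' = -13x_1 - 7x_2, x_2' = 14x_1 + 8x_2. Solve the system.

x_1(t) = -K_1e^(t) - K_2e^(-6t), x_2(t) = 2K_1e^(t) + K_2e^(-6t)

Coefficient matrix A = [[-13, -7], [14, 8]].
Characteristic polynomial det(A - λI) = λ^2 + 5λ - 6 = 0.
Eigenvalues λ = 1, -6.
For λ=1: (A-λI) row 1 is [-14, -7], so an eigenvector is (-1, 2).
For λ=-6: (A-λI) row 1 is [-7, -7], so an eigenvector is (-1, 1).
General solution: K_1e^(t)(-1,2) + K_2e^(-6t)(-1,1).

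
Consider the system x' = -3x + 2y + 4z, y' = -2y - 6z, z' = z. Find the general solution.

Coefficient matrix A = [[-3, 2, 4], [0, -2, -6], [0, 0, 1]].
det(A - λI) = 0 gives eigenvalues λ = -3, -2, 1.
For λ=-3: eigenvector (1,0,0).
For λ=-2: eigenvector (2,1,0).
For λ=1: eigenvector (0,-2,1).
General solution: C_1e^(-3t)(1,0,0) + C_2e^(-2t)(2,1,0) + C_3e^(t)(0,-2,1).

x(t) = C_1e^(-3t) + 2C_2e^(-2t), y(t) = C_2e^(-2t) - 2C_3e^(t), z(t) = C_3e^(t)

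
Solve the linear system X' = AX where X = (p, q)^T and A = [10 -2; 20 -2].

p(t) = c_1e^(4t)cos(2t) + c_2e^(4t)sin(2t), q(t) = c_1e^(4t)sin(2t) + 3c_1e^(4t)cos(2t) + 3c_2e^(4t)sin(2t) - c_2e^(4t)cos(2t)

Coefficient matrix A = [[10, -2], [20, -2]].
Characteristic polynomial det(A - λI) = λ^2 - 8λ + 20 = 0.
Eigenvalues λ = 4 ± 2i (complex conjugate pair).
For λ=4+2i: an eigenvector is (1,3) - i(0,1) = (1, 3 - i).
A real fundamental pair from Re and Im of e^((4+2i)t)v: X_1 = e^(4t)(cos(2t)·(1,3) + sin(2t)·(0,1)), X_2 = e^(4t)(sin(2t)·(1,3) - cos(2t)·(0,1)).
General solution: c_1X_1 + c_2X_2.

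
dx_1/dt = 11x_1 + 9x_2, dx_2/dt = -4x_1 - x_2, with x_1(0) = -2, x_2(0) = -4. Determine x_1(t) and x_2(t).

Coefficient matrix A = [[11, 9], [-4, -1]].
Characteristic polynomial det(A - λI) = λ^2 - 10λ + 25 = 0.
Single eigenvalue λ = 5 with algebraic multiplicity 2.
Eigenvector v = (-3,2); generalized eigenvector w with (A-λI)w=v is (1,-1).
General solution: e^(5t)[c_1·v + c_2·(t·v + w)].
Applying x_1(0)=-2, x_2(0)=-4 gives c_1=6, c_2=16.

x_1(t) = -48te^(5t) - 2e^(5t), x_2(t) = 32te^(5t) - 4e^(5t)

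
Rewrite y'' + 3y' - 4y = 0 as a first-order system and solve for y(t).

y(t) = K_1e^(-4t) + K_2e^(t)

Let x_1 = y, x_2 = y'. Then x_1' = x_2 and x_2' = 4x_1 - 3x_2.
A = [[0,1],[4,-3]]; det(A-λI) = λ^2 + 3λ - 4.
Eigenvalues λ = -4, 1 with eigenvectors (1,-4), (1,1).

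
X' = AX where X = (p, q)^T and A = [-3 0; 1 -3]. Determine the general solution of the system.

p(t) = C_2e^(-3t), q(t) = C_1e^(-3t) + C_2te^(-3t) + 2C_2e^(-3t)

Coefficient matrix A = [[-3, 0], [1, -3]].
Characteristic polynomial det(A - λI) = λ^2 + 6λ + 9 = 0.
Single eigenvalue λ = -3 with algebraic multiplicity 2.
Eigenvector v = (0,1); generalized eigenvector w with (A-λI)w=v is (1,2).
General solution: e^(-3t)[C_1·v + C_2·(t·v + w)].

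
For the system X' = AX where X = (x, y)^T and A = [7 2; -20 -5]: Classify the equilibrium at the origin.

unstable spiral

A = [[7,2],[-20,-5]]; det(A-λI) = λ^2 - 2λ + 5.
λ = 1 ± 2i: positive real part.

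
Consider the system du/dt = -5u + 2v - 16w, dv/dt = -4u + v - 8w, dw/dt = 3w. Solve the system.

Coefficient matrix A = [[-5, 2, -16], [-4, 1, -8], [0, 0, 3]].
det(A - λI) = 0 gives eigenvalues λ = -3, -1, 3.
For λ=-3: eigenvector (-1,-1,0).
For λ=-1: eigenvector (1,2,0).
For λ=3: eigenvector (-2,0,1).
General solution: K_1e^(-3t)(-1,-1,0) + K_2e^(-t)(1,2,0) + K_3e^(3t)(-2,0,1).

u(t) = -K_1e^(-3t) + K_2e^(-t) - 2K_3e^(3t), v(t) = -K_1e^(-3t) + 2K_2e^(-t), w(t) = K_3e^(3t)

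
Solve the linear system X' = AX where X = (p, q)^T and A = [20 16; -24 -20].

Coefficient matrix A = [[20, 16], [-24, -20]].
Characteristic polynomial det(A - λI) = λ^2 - 16 = 0.
Eigenvalues λ = -4, 4.
For λ=-4: (A-λI) row 1 is [24, 16], so an eigenvector is (-2, 3).
For λ=4: (A-λI) row 1 is [16, 16], so an eigenvector is (1, -1).
General solution: c_1e^(-4t)(-2,3) + c_2e^(4t)(1,-1).

p(t) = -2c_1e^(-4t) + c_2e^(4t), q(t) = 3c_1e^(-4t) - c_2e^(4t)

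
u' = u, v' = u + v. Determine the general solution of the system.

Coefficient matrix A = [[1, 0], [1, 1]].
Characteristic polynomial det(A - λI) = λ^2 - 2λ + 1 = 0.
Single eigenvalue λ = 1 with algebraic multiplicity 2.
Eigenvector v = (0,1); generalized eigenvector w with (A-λI)w=v is (1,3).
General solution: e^(t)[K_1·v + K_2·(t·v + w)].

u(t) = K_2e^(t), v(t) = K_1e^(t) + K_2te^(t) + 3K_2e^(t)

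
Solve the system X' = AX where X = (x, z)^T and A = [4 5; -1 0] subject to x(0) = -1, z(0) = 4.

x(t) = 18e^(2t)sin(t) - e^(2t)cos(t), z(t) = -7e^(2t)sin(t) + 4e^(2t)cos(t)

Coefficient matrix A = [[4, 5], [-1, 0]].
Characteristic polynomial det(A - λI) = λ^2 - 4λ + 5 = 0.
Eigenvalues λ = 2 ± i (complex conjugate pair).
For λ=2+i: an eigenvector is (2,-1) - i(-1,0) = (2 + i, -1).
A real fundamental pair from Re and Im of e^((2+i)t)v: X_1 = e^(2t)(cos(t)·(2,-1) + sin(t)·(-1,0)), X_2 = e^(2t)(sin(t)·(2,-1) - cos(t)·(-1,0)).
General solution: C_1X_1 + C_2X_2.
Applying x(0)=-1, z(0)=4 gives C_1=-4, C_2=7.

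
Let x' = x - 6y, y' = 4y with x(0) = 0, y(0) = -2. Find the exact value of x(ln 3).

312

A = [[1,-6],[0,4]]; eigenvalues λ = 4, 1.
Eigenvectors: (2,-1) for λ=4, (-1,0) for λ=1.
From the initial condition, c_1 = 2, c_2 = 4.
x(ln 3) = (2)(3^4)(2) + (4)(3^1)(-1) = 312.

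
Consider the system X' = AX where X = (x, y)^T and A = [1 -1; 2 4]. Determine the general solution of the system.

x(t) = K_1e^(3t) + K_2e^(2t), y(t) = -2K_1e^(3t) - K_2e^(2t)

Coefficient matrix A = [[1, -1], [2, 4]].
Characteristic polynomial det(A - λI) = λ^2 - 5λ + 6 = 0.
Eigenvalues λ = 3, 2.
For λ=3: (A-λI) row 1 is [-2, -1], so an eigenvector is (1, -2).
For λ=2: (A-λI) row 1 is [-1, -1], so an eigenvector is (1, -1).
General solution: K_1e^(3t)(1,-2) + K_2e^(2t)(1,-1).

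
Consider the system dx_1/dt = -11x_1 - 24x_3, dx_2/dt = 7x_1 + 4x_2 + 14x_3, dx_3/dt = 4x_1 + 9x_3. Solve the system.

Coefficient matrix A = [[-11, 0, -24], [7, 4, 14], [4, 0, 9]].
det(A - λI) = 0 gives eigenvalues λ = 4, -3, 1.
For λ=4: eigenvector (0,1,0).
For λ=-3: eigenvector (-3,1,1).
For λ=1: eigenvector (2,0,-1).
General solution: c_1e^(4t)(0,1,0) + c_2e^(-3t)(-3,1,1) + c_3e^(t)(2,0,-1).

x_1(t) = -3c_2e^(-3t) + 2c_3e^(t), x_2(t) = c_1e^(4t) + c_2e^(-3t), x_3(t) = c_2e^(-3t) - c_3e^(t)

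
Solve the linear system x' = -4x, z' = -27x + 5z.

Coefficient matrix A = [[-4, 0], [-27, 5]].
Characteristic polynomial det(A - λI) = λ^2 - λ - 20 = 0.
Eigenvalues λ = 5, -4.
For λ=5: (A-λI) row 1 is [-9, 0], so an eigenvector is (0, 1).
For λ=-4: (A-λI) row 2 is [-27, 9], so an eigenvector is (-1, -3).
General solution: C_1e^(5t)(0,1) + C_2e^(-4t)(-1,-3).

x(t) = -C_2e^(-4t), z(t) = C_1e^(5t) - 3C_2e^(-4t)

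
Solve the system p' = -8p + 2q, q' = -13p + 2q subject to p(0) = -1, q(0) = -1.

p(t) = 3e^(-3t)sin(t) - e^(-3t)cos(t), q(t) = 8e^(-3t)sin(t) - e^(-3t)cos(t)

Coefficient matrix A = [[-8, 2], [-13, 2]].
Characteristic polynomial det(A - λI) = λ^2 + 6λ + 10 = 0.
Eigenvalues λ = -3 ± i (complex conjugate pair).
For λ=-3+i: an eigenvector is (-1,-2) - i(1,3) = (-1 - i, -2 - 3i).
A real fundamental pair from Re and Im of e^((-3+i)t)v: X_1 = e^(-3t)(cos(t)·(-1,-2) + sin(t)·(1,3)), X_2 = e^(-3t)(sin(t)·(-1,-2) - cos(t)·(1,3)).
General solution: c_1X_1 + c_2X_2.
Applying p(0)=-1, q(0)=-1 gives c_1=2, c_2=-1.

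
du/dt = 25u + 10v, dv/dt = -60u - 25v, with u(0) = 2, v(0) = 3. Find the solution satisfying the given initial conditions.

u(t) = 9e^(5t) - 7e^(-5t), v(t) = -18e^(5t) + 21e^(-5t)

Coefficient matrix A = [[25, 10], [-60, -25]].
Characteristic polynomial det(A - λI) = λ^2 - 25 = 0.
Eigenvalues λ = -5, 5.
For λ=-5: (A-λI) row 1 is [30, 10], so an eigenvector is (1, -3).
For λ=5: (A-λI) row 1 is [20, 10], so an eigenvector is (1, -2).
General solution: c_1e^(-5t)(1,-3) + c_2e^(5t)(1,-2).
Applying u(0)=2, v(0)=3 gives c_1=-7, c_2=9.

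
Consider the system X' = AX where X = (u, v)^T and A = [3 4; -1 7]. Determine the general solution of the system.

Coefficient matrix A = [[3, 4], [-1, 7]].
Characteristic polynomial det(A - λI) = λ^2 - 10λ + 25 = 0.
Single eigenvalue λ = 5 with algebraic multiplicity 2.
Eigenvector v = (-2,-1); generalized eigenvector w with (A-λI)w=v is (-1,-1).
General solution: e^(5t)[c_1·v + c_2·(t·v + w)].

u(t) = -2c_1e^(5t) - 2c_2te^(5t) - c_2e^(5t), v(t) = -c_1e^(5t) - c_2te^(5t) - c_2e^(5t)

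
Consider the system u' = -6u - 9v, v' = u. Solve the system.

Coefficient matrix A = [[-6, -9], [1, 0]].
Characteristic polynomial det(A - λI) = λ^2 + 6λ + 9 = 0.
Single eigenvalue λ = -3 with algebraic multiplicity 2.
Eigenvector v = (-3,1); generalized eigenvector w with (A-λI)w=v is (1,0).
General solution: e^(-3t)[c_1·v + c_2·(t·v + w)].

u(t) = -3c_1e^(-3t) - 3c_2te^(-3t) + c_2e^(-3t), v(t) = c_1e^(-3t) + c_2te^(-3t)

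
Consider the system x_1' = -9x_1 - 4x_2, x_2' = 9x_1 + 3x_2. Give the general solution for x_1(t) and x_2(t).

x_1(t) = -2c_1e^(-3t) - 2c_2te^(-3t) + c_2e^(-3t), x_2(t) = 3c_1e^(-3t) + 3c_2te^(-3t) - c_2e^(-3t)

Coefficient matrix A = [[-9, -4], [9, 3]].
Characteristic polynomial det(A - λI) = λ^2 + 6λ + 9 = 0.
Single eigenvalue λ = -3 with algebraic multiplicity 2.
Eigenvector v = (-2,3); generalized eigenvector w with (A-λI)w=v is (1,-1).
General solution: e^(-3t)[c_1·v + c_2·(t·v + w)].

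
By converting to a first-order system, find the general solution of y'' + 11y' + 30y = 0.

Let x_1 = y, x_2 = y'. Then x_1' = x_2 and x_2' = -30x_1 - 11x_2.
A = [[0,1],[-30,-11]]; det(A-λI) = λ^2 + 11λ + 30.
Eigenvalues λ = -6, -5 with eigenvectors (1,-6), (1,-5).

y(t) = C_1e^(-6t) + C_2e^(-5t)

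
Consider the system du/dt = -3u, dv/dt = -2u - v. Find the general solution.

Coefficient matrix A = [[-3, 0], [-2, -1]].
Characteristic polynomial det(A - λI) = λ^2 + 4λ + 3 = 0.
Eigenvalues λ = -3, -1.
For λ=-3: (A-λI) row 2 is [-2, 2], so an eigenvector is (-1, -1).
For λ=-1: (A-λI) row 1 is [-2, 0], so an eigenvector is (0, 1).
General solution: c_1e^(-3t)(-1,-1) + c_2e^(-t)(0,1).

u(t) = -c_1e^(-3t), v(t) = -c_1e^(-3t) + c_2e^(-t)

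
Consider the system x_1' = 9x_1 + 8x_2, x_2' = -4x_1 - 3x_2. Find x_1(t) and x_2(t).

Coefficient matrix A = [[9, 8], [-4, -3]].
Characteristic polynomial det(A - λI) = λ^2 - 6λ + 5 = 0.
Eigenvalues λ = 5, 1.
For λ=5: (A-λI) row 1 is [4, 8], so an eigenvector is (2, -1).
For λ=1: (A-λI) row 1 is [8, 8], so an eigenvector is (-1, 1).
General solution: c_1e^(5t)(2,-1) + c_2e^(t)(-1,1).

x_1(t) = 2c_1e^(5t) - c_2e^(t), x_2(t) = -c_1e^(5t) + c_2e^(t)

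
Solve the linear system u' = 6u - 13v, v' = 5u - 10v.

Coefficient matrix A = [[6, -13], [5, -10]].
Characteristic polynomial det(A - λI) = λ^2 + 4λ + 5 = 0.
Eigenvalues λ = -2 ± i (complex conjugate pair).
For λ=-2+i: an eigenvector is (2,1) - i(3,2) = (2 - 3i, 1 - 2i).
A real fundamental pair from Re and Im of e^((-2+i)t)v: X_1 = e^(-2t)(cos(t)·(2,1) + sin(t)·(3,2)), X_2 = e^(-2t)(sin(t)·(2,1) - cos(t)·(3,2)).
General solution: c_1X_1 + c_2X_2.

u(t) = 3c_1e^(-2t)sin(t) + 2c_1e^(-2t)cos(t) + 2c_2e^(-2t)sin(t) - 3c_2e^(-2t)cos(t), v(t) = 2c_1e^(-2t)sin(t) + c_1e^(-2t)cos(t) + c_2e^(-2t)sin(t) - 2c_2e^(-2t)cos(t)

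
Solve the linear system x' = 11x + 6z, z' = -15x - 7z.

Coefficient matrix A = [[11, 6], [-15, -7]].
Characteristic polynomial det(A - λI) = λ^2 - 4λ + 13 = 0.
Eigenvalues λ = 2 ± 3i (complex conjugate pair).
For λ=2+3i: an eigenvector is (1,-1) - i(1,-2) = (1 - i, -1 + 2i).
A real fundamental pair from Re and Im of e^((2+3i)t)v: X_1 = e^(2t)(cos(3t)·(1,-1) + sin(3t)·(1,-2)), X_2 = e^(2t)(sin(3t)·(1,-1) - cos(3t)·(1,-2)).
General solution: c_1X_1 + c_2X_2.

x(t) = c_1e^(2t)sin(3t) + c_1e^(2t)cos(3t) + c_2e^(2t)sin(3t) - c_2e^(2t)cos(3t), z(t) = -2c_1e^(2t)sin(3t) - c_1e^(2t)cos(3t) - c_2e^(2t)sin(3t) + 2c_2e^(2t)cos(3t)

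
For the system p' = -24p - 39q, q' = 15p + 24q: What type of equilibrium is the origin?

A = [[-24,-39],[15,24]]; det(A-λI) = λ^2 + 9.
λ = 0 ± 3i: zero real part.

center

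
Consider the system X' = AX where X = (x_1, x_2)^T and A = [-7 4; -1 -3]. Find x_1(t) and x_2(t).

x_1(t) = -2c_1e^(-5t) - 2c_2te^(-5t) + c_2e^(-5t), x_2(t) = -c_1e^(-5t) - c_2te^(-5t)

Coefficient matrix A = [[-7, 4], [-1, -3]].
Characteristic polynomial det(A - λI) = λ^2 + 10λ + 25 = 0.
Single eigenvalue λ = -5 with algebraic multiplicity 2.
Eigenvector v = (-2,-1); generalized eigenvector w with (A-λI)w=v is (1,0).
General solution: e^(-5t)[c_1·v + c_2·(t·v + w)].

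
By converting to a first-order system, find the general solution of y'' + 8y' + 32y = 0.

y(t) = C_1e^(-4t)cos(4t) + C_2e^(-4t)sin(4t)

Let x_1 = y, x_2 = y'. Then x_1' = x_2 and x_2' = -32x_1 - 8x_2.
A = [[0,1],[-32,-8]]; det(A-λI) = λ^2 + 8λ + 32.
Eigenvalues λ = -4 ± 4i.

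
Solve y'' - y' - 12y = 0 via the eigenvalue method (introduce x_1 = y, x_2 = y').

Let x_1 = y, x_2 = y'. Then x_1' = x_2 and x_2' = 12x_1 + x_2.
A = [[0,1],[12,1]]; det(A-λI) = λ^2 - λ - 12.
Eigenvalues λ = -3, 4 with eigenvectors (1,-3), (1,4).

y(t) = K_1e^(-3t) + K_2e^(4t)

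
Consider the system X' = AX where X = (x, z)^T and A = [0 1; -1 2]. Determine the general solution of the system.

x(t) = K_1e^(t) + K_2te^(t) - K_2e^(t), z(t) = K_1e^(t) + K_2te^(t)

Coefficient matrix A = [[0, 1], [-1, 2]].
Characteristic polynomial det(A - λI) = λ^2 - 2λ + 1 = 0.
Single eigenvalue λ = 1 with algebraic multiplicity 2.
Eigenvector v = (1,1); generalized eigenvector w with (A-λI)w=v is (-1,0).
General solution: e^(t)[K_1·v + K_2·(t·v + w)].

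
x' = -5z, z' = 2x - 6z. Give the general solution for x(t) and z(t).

x(t) = C_1e^(-3t)sin(t) + 2C_1e^(-3t)cos(t) + 2C_2e^(-3t)sin(t) - C_2e^(-3t)cos(t), z(t) = C_1e^(-3t)sin(t) + C_1e^(-3t)cos(t) + C_2e^(-3t)sin(t) - C_2e^(-3t)cos(t)

Coefficient matrix A = [[0, -5], [2, -6]].
Characteristic polynomial det(A - λI) = λ^2 + 6λ + 10 = 0.
Eigenvalues λ = -3 ± i (complex conjugate pair).
For λ=-3+i: an eigenvector is (2,1) - i(1,1) = (2 - i, 1 - i).
A real fundamental pair from Re and Im of e^((-3+i)t)v: X_1 = e^(-3t)(cos(t)·(2,1) + sin(t)·(1,1)), X_2 = e^(-3t)(sin(t)·(2,1) - cos(t)·(1,1)).
General solution: C_1X_1 + C_2X_2.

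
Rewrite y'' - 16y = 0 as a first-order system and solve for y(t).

y(t) = K_1e^(-4t) + K_2e^(4t)

Let x_1 = y, x_2 = y'. Then x_1' = x_2 and x_2' = 16x_1.
A = [[0,1],[16,0]]; det(A-λI) = λ^2 - 16.
Eigenvalues λ = -4, 4 with eigenvectors (1,-4), (1,4).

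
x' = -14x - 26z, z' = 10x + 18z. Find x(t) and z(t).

Coefficient matrix A = [[-14, -26], [10, 18]].
Characteristic polynomial det(A - λI) = λ^2 - 4λ + 8 = 0.
Eigenvalues λ = 2 ± 2i (complex conjugate pair).
For λ=2+2i: an eigenvector is (3,-2) - i(2,-1) = (3 - 2i, -2 + i).
A real fundamental pair from Re and Im of e^((2+2i)t)v: X_1 = e^(2t)(cos(2t)·(3,-2) + sin(2t)·(2,-1)), X_2 = e^(2t)(sin(2t)·(3,-2) - cos(2t)·(2,-1)).
General solution: c_1X_1 + c_2X_2.

x(t) = 2c_1e^(2t)sin(2t) + 3c_1e^(2t)cos(2t) + 3c_2e^(2t)sin(2t) - 2c_2e^(2t)cos(2t), z(t) = -c_1e^(2t)sin(2t) - 2c_1e^(2t)cos(2t) - 2c_2e^(2t)sin(2t) + c_2e^(2t)cos(2t)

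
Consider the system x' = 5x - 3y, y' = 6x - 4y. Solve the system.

Coefficient matrix A = [[5, -3], [6, -4]].
Characteristic polynomial det(A - λI) = λ^2 - λ - 2 = 0.
Eigenvalues λ = -1, 2.
For λ=-1: (A-λI) row 1 is [6, -3], so an eigenvector is (-1, -2).
For λ=2: (A-λI) row 1 is [3, -3], so an eigenvector is (1, 1).
General solution: K_1e^(-t)(-1,-2) + K_2e^(2t)(1,1).

x(t) = -K_1e^(-t) + K_2e^(2t), y(t) = -2K_1e^(-t) + K_2e^(2t)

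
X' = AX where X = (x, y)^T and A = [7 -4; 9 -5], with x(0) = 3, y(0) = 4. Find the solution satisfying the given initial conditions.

x(t) = 2te^(t) + 3e^(t), y(t) = 3te^(t) + 4e^(t)

Coefficient matrix A = [[7, -4], [9, -5]].
Characteristic polynomial det(A - λI) = λ^2 - 2λ + 1 = 0.
Single eigenvalue λ = 1 with algebraic multiplicity 2.
Eigenvector v = (2,3); generalized eigenvector w with (A-λI)w=v is (1,1).
General solution: e^(t)[c_1·v + c_2·(t·v + w)].
Applying x(0)=3, y(0)=4 gives c_1=1, c_2=1.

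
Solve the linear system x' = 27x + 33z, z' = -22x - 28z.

x(t) = -K_1e^(-6t) - 3K_2e^(5t), z(t) = K_1e^(-6t) + 2K_2e^(5t)

Coefficient matrix A = [[27, 33], [-22, -28]].
Characteristic polynomial det(A - λI) = λ^2 + λ - 30 = 0.
Eigenvalues λ = -6, 5.
For λ=-6: (A-λI) row 1 is [33, 33], so an eigenvector is (-1, 1).
For λ=5: (A-λI) row 1 is [22, 33], so an eigenvector is (-3, 2).
General solution: K_1e^(-6t)(-1,1) + K_2e^(5t)(-3,2).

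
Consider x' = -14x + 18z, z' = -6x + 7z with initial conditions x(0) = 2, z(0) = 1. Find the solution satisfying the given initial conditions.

Coefficient matrix A = [[-14, 18], [-6, 7]].
Characteristic polynomial det(A - λI) = λ^2 + 7λ + 10 = 0.
Eigenvalues λ = -5, -2.
For λ=-5: (A-λI) row 1 is [-9, 18], so an eigenvector is (2, 1).
For λ=-2: (A-λI) row 1 is [-12, 18], so an eigenvector is (-3, -2).
General solution: K_1e^(-5t)(2,1) + K_2e^(-2t)(-3,-2).
Applying x(0)=2, z(0)=1 gives K_1=1, K_2=0.

x(t) = 2e^(-5t), z(t) = e^(-5t)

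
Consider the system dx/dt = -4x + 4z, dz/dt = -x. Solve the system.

Coefficient matrix A = [[-4, 4], [-1, 0]].
Characteristic polynomial det(A - λI) = λ^2 + 4λ + 4 = 0.
Single eigenvalue λ = -2 with algebraic multiplicity 2.
Eigenvector v = (2,1); generalized eigenvector w with (A-λI)w=v is (1,1).
General solution: e^(-2t)[K_1·v + K_2·(t·v + w)].

x(t) = 2K_1e^(-2t) + 2K_2te^(-2t) + K_2e^(-2t), z(t) = K_1e^(-2t) + K_2te^(-2t) + K_2e^(-2t)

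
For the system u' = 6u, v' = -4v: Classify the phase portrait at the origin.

saddle

A = [[6,0],[0,-4]]; det(A-λI) = λ^2 - 2λ - 24.
λ = -4, 6: opposite signs.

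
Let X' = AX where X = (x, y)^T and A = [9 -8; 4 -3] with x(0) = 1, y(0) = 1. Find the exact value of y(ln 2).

A = [[9,-8],[4,-3]]; eigenvalues λ = 1, 5.
Eigenvectors: (-1,-1) for λ=1, (2,1) for λ=5.
From the initial condition, c_1 = -1, c_2 = 0.
y(ln 2) = (-1)(2^1)(-1) + (0)(2^5)(1) = 2.

2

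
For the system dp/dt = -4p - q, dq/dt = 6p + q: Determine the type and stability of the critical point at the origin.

stable node

A = [[-4,-1],[6,1]]; det(A-λI) = λ^2 + 3λ + 2.
λ = -2, -1: both negative.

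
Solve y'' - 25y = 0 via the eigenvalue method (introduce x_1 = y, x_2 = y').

y(t) = c_1e^(-5t) + c_2e^(5t)

Let x_1 = y, x_2 = y'. Then x_1' = x_2 and x_2' = 25x_1.
A = [[0,1],[25,0]]; det(A-λI) = λ^2 - 25.
Eigenvalues λ = -5, 5 with eigenvectors (1,-5), (1,5).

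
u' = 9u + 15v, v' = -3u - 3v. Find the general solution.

u(t) = c_1e^(3t)sin(3t) - 2c_1e^(3t)cos(3t) - 2c_2e^(3t)sin(3t) - c_2e^(3t)cos(3t), v(t) = c_1e^(3t)cos(3t) + c_2e^(3t)sin(3t)

Coefficient matrix A = [[9, 15], [-3, -3]].
Characteristic polynomial det(A - λI) = λ^2 - 6λ + 18 = 0.
Eigenvalues λ = 3 ± 3i (complex conjugate pair).
For λ=3+3i: an eigenvector is (-2,1) - i(1,0) = (-2 - i, 1).
A real fundamental pair from Re and Im of e^((3+3i)t)v: X_1 = e^(3t)(cos(3t)·(-2,1) + sin(3t)·(1,0)), X_2 = e^(3t)(sin(3t)·(-2,1) - cos(3t)·(1,0)).
General solution: c_1X_1 + c_2X_2.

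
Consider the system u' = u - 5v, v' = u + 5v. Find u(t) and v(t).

Coefficient matrix A = [[1, -5], [1, 5]].
Characteristic polynomial det(A - λI) = λ^2 - 6λ + 10 = 0.
Eigenvalues λ = 3 ± i (complex conjugate pair).
For λ=3+i: an eigenvector is (-1,0) - i(2,-1) = (-1 - 2i, 0 + i).
A real fundamental pair from Re and Im of e^((3+i)t)v: X_1 = e^(3t)(cos(t)·(-1,0) + sin(t)·(2,-1)), X_2 = e^(3t)(sin(t)·(-1,0) - cos(t)·(2,-1)).
General solution: C_1X_1 + C_2X_2.

u(t) = 2C_1e^(3t)sin(t) - C_1e^(3t)cos(t) - C_2e^(3t)sin(t) - 2C_2e^(3t)cos(t), v(t) = -C_1e^(3t)sin(t) + C_2e^(3t)cos(t)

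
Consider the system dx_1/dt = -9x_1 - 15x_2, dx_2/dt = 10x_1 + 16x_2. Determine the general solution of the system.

x_1(t) = -C_1e^(6t) - 3C_2e^(t), x_2(t) = C_1e^(6t) + 2C_2e^(t)

Coefficient matrix A = [[-9, -15], [10, 16]].
Characteristic polynomial det(A - λI) = λ^2 - 7λ + 6 = 0.
Eigenvalues λ = 6, 1.
For λ=6: (A-λI) row 1 is [-15, -15], so an eigenvector is (-1, 1).
For λ=1: (A-λI) row 1 is [-10, -15], so an eigenvector is (-3, 2).
General solution: C_1e^(6t)(-1,1) + C_2e^(t)(-3,2).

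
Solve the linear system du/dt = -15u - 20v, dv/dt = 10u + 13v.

Coefficient matrix A = [[-15, -20], [10, 13]].
Characteristic polynomial det(A - λI) = λ^2 + 2λ + 5 = 0.
Eigenvalues λ = -1 ± 2i (complex conjugate pair).
For λ=-1+2i: an eigenvector is (1,-1) - i(3,-2) = (1 - 3i, -1 + 2i).
A real fundamental pair from Re and Im of e^((-1+2i)t)v: X_1 = e^(-t)(cos(2t)·(1,-1) + sin(2t)·(3,-2)), X_2 = e^(-t)(sin(2t)·(1,-1) - cos(2t)·(3,-2)).
General solution: C_1X_1 + C_2X_2.

u(t) = 3C_1e^(-t)sin(2t) + C_1e^(-t)cos(2t) + C_2e^(-t)sin(2t) - 3C_2e^(-t)cos(2t), v(t) = -2C_1e^(-t)sin(2t) - C_1e^(-t)cos(2t) - C_2e^(-t)sin(2t) + 2C_2e^(-t)cos(2t)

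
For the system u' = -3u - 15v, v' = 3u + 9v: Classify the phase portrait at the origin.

unstable spiral

A = [[-3,-15],[3,9]]; det(A-λI) = λ^2 - 6λ + 18.
λ = 3 ± 3i: positive real part.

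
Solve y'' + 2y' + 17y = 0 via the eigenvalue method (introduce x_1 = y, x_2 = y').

Let x_1 = y, x_2 = y'. Then x_1' = x_2 and x_2' = -17x_1 - 2x_2.
A = [[0,1],[-17,-2]]; det(A-λI) = λ^2 + 2λ + 17.
Eigenvalues λ = -1 ± 4i.

y(t) = C_1e^(-t)cos(4t) + C_2e^(-t)sin(4t)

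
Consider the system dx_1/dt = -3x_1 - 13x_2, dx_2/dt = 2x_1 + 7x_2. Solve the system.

x_1(t) = -2K_1e^(2t)sin(t) + 3K_1e^(2t)cos(t) + 3K_2e^(2t)sin(t) + 2K_2e^(2t)cos(t), x_2(t) = K_1e^(2t)sin(t) - K_1e^(2t)cos(t) - K_2e^(2t)sin(t) - K_2e^(2t)cos(t)

Coefficient matrix A = [[-3, -13], [2, 7]].
Characteristic polynomial det(A - λI) = λ^2 - 4λ + 5 = 0.
Eigenvalues λ = 2 ± i (complex conjugate pair).
For λ=2+i: an eigenvector is (3,-1) - i(-2,1) = (3 + 2i, -1 - i).
A real fundamental pair from Re and Im of e^((2+i)t)v: X_1 = e^(2t)(cos(t)·(3,-1) + sin(t)·(-2,1)), X_2 = e^(2t)(sin(t)·(3,-1) - cos(t)·(-2,1)).
General solution: K_1X_1 + K_2X_2.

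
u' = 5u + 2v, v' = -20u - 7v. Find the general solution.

Coefficient matrix A = [[5, 2], [-20, -7]].
Characteristic polynomial det(A - λI) = λ^2 + 2λ + 5 = 0.
Eigenvalues λ = -1 ± 2i (complex conjugate pair).
For λ=-1+2i: an eigenvector is (0,-1) - i(-1,3) = (0 + i, -1 - 3i).
A real fundamental pair from Re and Im of e^((-1+2i)t)v: X_1 = e^(-t)(cos(2t)·(0,-1) + sin(2t)·(-1,3)), X_2 = e^(-t)(sin(2t)·(0,-1) - cos(2t)·(-1,3)).
General solution: K_1X_1 + K_2X_2.

u(t) = -K_1e^(-t)sin(2t) + K_2e^(-t)cos(2t), v(t) = 3K_1e^(-t)sin(2t) - K_1e^(-t)cos(2t) - K_2e^(-t)sin(2t) - 3K_2e^(-t)cos(2t)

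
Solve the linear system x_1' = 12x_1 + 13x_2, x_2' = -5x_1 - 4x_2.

Coefficient matrix A = [[12, 13], [-5, -4]].
Characteristic polynomial det(A - λI) = λ^2 - 8λ + 17 = 0.
Eigenvalues λ = 4 ± i (complex conjugate pair).
For λ=4+i: an eigenvector is (2,-1) - i(3,-2) = (2 - 3i, -1 + 2i).
A real fundamental pair from Re and Im of e^((4+i)t)v: X_1 = e^(4t)(cos(t)·(2,-1) + sin(t)·(3,-2)), X_2 = e^(4t)(sin(t)·(2,-1) - cos(t)·(3,-2)).
General solution: c_1X_1 + c_2X_2.

x_1(t) = 3c_1e^(4t)sin(t) + 2c_1e^(4t)cos(t) + 2c_2e^(4t)sin(t) - 3c_2e^(4t)cos(t), x_2(t) = -2c_1e^(4t)sin(t) - c_1e^(4t)cos(t) - c_2e^(4t)sin(t) + 2c_2e^(4t)cos(t)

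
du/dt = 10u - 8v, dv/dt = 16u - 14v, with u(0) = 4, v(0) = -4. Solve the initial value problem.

u(t) = 12e^(2t) - 8e^(-6t), v(t) = 12e^(2t) - 16e^(-6t)

Coefficient matrix A = [[10, -8], [16, -14]].
Characteristic polynomial det(A - λI) = λ^2 + 4λ - 12 = 0.
Eigenvalues λ = 2, -6.
For λ=2: (A-λI) row 1 is [8, -8], so an eigenvector is (1, 1).
For λ=-6: (A-λI) row 1 is [16, -8], so an eigenvector is (1, 2).
General solution: c_1e^(2t)(1,1) + c_2e^(-6t)(1,2).
Applying u(0)=4, v(0)=-4 gives c_1=12, c_2=-8.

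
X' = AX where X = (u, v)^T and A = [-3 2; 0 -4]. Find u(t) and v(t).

Coefficient matrix A = [[-3, 2], [0, -4]].
Characteristic polynomial det(A - λI) = λ^2 + 7λ + 12 = 0.
Eigenvalues λ = -4, -3.
For λ=-4: (A-λI) row 1 is [1, 2], so an eigenvector is (2, -1).
For λ=-3: (A-λI) row 1 is [0, 2], so an eigenvector is (1, 0).
General solution: K_1e^(-4t)(2,-1) + K_2e^(-3t)(1,0).

u(t) = 2K_1e^(-4t) + K_2e^(-3t), v(t) = -K_1e^(-4t)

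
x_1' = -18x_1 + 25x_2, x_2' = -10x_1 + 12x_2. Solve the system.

x_1(t) = C_1e^(-3t)sin(5t) - 2C_1e^(-3t)cos(5t) - 2C_2e^(-3t)sin(5t) - C_2e^(-3t)cos(5t), x_2(t) = C_1e^(-3t)sin(5t) - C_1e^(-3t)cos(5t) - C_2e^(-3t)sin(5t) - C_2e^(-3t)cos(5t)

Coefficient matrix A = [[-18, 25], [-10, 12]].
Characteristic polynomial det(A - λI) = λ^2 + 6λ + 34 = 0.
Eigenvalues λ = -3 ± 5i (complex conjugate pair).
For λ=-3+5i: an eigenvector is (-2,-1) - i(1,1) = (-2 - i, -1 - i).
A real fundamental pair from Re and Im of e^((-3+5i)t)v: X_1 = e^(-3t)(cos(5t)·(-2,-1) + sin(5t)·(1,1)), X_2 = e^(-3t)(sin(5t)·(-2,-1) - cos(5t)·(1,1)).
General solution: C_1X_1 + C_2X_2.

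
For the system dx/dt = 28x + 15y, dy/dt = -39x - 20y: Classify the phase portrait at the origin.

unstable spiral

A = [[28,15],[-39,-20]]; det(A-λI) = λ^2 - 8λ + 25.
λ = 4 ± 3i: positive real part.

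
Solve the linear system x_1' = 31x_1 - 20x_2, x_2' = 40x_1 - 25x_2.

x_1(t) = -C_1e^(3t)sin(4t) + 2C_1e^(3t)cos(4t) + 2C_2e^(3t)sin(4t) + C_2e^(3t)cos(4t), x_2(t) = -C_1e^(3t)sin(4t) + 3C_1e^(3t)cos(4t) + 3C_2e^(3t)sin(4t) + C_2e^(3t)cos(4t)

Coefficient matrix A = [[31, -20], [40, -25]].
Characteristic polynomial det(A - λI) = λ^2 - 6λ + 25 = 0.
Eigenvalues λ = 3 ± 4i (complex conjugate pair).
For λ=3+4i: an eigenvector is (2,3) - i(-1,-1) = (2 + i, 3 + i).
A real fundamental pair from Re and Im of e^((3+4i)t)v: X_1 = e^(3t)(cos(4t)·(2,3) + sin(4t)·(-1,-1)), X_2 = e^(3t)(sin(4t)·(2,3) - cos(4t)·(-1,-1)).
General solution: C_1X_1 + C_2X_2.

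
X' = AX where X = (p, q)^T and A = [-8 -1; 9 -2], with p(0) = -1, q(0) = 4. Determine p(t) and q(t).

Coefficient matrix A = [[-8, -1], [9, -2]].
Characteristic polynomial det(A - λI) = λ^2 + 10λ + 25 = 0.
Single eigenvalue λ = -5 with algebraic multiplicity 2.
Eigenvector v = (1,-3); generalized eigenvector w with (A-λI)w=v is (-1,2).
General solution: e^(-5t)[C_1·v + C_2·(t·v + w)].
Applying p(0)=-1, q(0)=4 gives C_1=-2, C_2=-1.

p(t) = -te^(-5t) - e^(-5t), q(t) = 3te^(-5t) + 4e^(-5t)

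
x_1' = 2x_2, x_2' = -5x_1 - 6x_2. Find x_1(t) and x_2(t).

Coefficient matrix A = [[0, 2], [-5, -6]].
Characteristic polynomial det(A - λI) = λ^2 + 6λ + 10 = 0.
Eigenvalues λ = -3 ± i (complex conjugate pair).
For λ=-3+i: an eigenvector is (1,-2) - i(-1,1) = (1 + i, -2 - i).
A real fundamental pair from Re and Im of e^((-3+i)t)v: X_1 = e^(-3t)(cos(t)·(1,-2) + sin(t)·(-1,1)), X_2 = e^(-3t)(sin(t)·(1,-2) - cos(t)·(-1,1)).
General solution: c_1X_1 + c_2X_2.

x_1(t) = -c_1e^(-3t)sin(t) + c_1e^(-3t)cos(t) + c_2e^(-3t)sin(t) + c_2e^(-3t)cos(t), x_2(t) = c_1e^(-3t)sin(t) - 2c_1e^(-3t)cos(t) - 2c_2e^(-3t)sin(t) - c_2e^(-3t)cos(t)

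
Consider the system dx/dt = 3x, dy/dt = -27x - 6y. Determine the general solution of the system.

Coefficient matrix A = [[3, 0], [-27, -6]].
Characteristic polynomial det(A - λI) = λ^2 + 3λ - 18 = 0.
Eigenvalues λ = 3, -6.
For λ=3: (A-λI) row 2 is [-27, -9], so an eigenvector is (1, -3).
For λ=-6: (A-λI) row 1 is [9, 0], so an eigenvector is (0, 1).
General solution: K_1e^(3t)(1,-3) + K_2e^(-6t)(0,1).

x(t) = K_1e^(3t), y(t) = -3K_1e^(3t) + K_2e^(-6t)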